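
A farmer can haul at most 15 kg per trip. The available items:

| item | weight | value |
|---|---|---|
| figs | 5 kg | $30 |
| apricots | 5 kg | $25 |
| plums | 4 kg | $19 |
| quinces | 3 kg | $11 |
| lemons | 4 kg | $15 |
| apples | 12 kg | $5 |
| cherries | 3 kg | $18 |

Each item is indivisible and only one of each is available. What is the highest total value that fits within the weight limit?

Check high-value combinations within 15 kg:
- figs+plums+quinces+cherries: weight 5+4+3+3=15, value 30+19+11+18=78
- figs+apricots+plums: weight 5+5+4=14, value 30+25+19=74
- figs+quinces+lemons+cherries: weight 5+3+4+3=15, value 30+11+15+18=74
Best: $78.

$78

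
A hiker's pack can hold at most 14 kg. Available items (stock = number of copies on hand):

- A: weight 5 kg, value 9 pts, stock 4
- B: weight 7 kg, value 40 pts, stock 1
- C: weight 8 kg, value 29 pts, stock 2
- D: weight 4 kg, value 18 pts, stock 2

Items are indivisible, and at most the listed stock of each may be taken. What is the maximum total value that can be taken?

58 pts

Top feasible selections:
- 1×B + 1×D: weight 11, value 58
- 1×A + 1×B: weight 12, value 49
- 1×C + 1×D: weight 12, value 47
- 1×A + 2×D: weight 13, value 45
Best: 58 pts.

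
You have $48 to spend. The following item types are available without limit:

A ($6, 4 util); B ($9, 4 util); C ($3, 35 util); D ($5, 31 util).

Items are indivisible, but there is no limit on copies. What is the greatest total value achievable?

560 util

Best value-per-unit is C at 35/3, and filling with it alone uses cost 16×3=48. No mix of the others beats 16×35 = 560.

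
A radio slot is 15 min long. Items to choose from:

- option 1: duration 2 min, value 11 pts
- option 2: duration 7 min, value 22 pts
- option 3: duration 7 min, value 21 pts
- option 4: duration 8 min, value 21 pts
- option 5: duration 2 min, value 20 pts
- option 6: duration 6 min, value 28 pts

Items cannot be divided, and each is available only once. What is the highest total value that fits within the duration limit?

70 pts

Check high-value combinations within 15 min:
- option 2+option 5+option 6: duration 7+2+6=15, value 22+20+28=70
- option 3+option 5+option 6: duration 7+2+6=15, value 21+20+28=69
- option 1+option 2+option 6: duration 2+7+6=15, value 11+22+28=61
- option 1+option 3+option 6: duration 2+7+6=15, value 11+21+28=60
Best: 70 pts.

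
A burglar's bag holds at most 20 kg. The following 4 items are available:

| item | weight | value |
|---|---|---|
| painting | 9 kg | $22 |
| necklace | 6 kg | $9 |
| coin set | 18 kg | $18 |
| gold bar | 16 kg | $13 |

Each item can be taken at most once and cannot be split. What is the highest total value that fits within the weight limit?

Check high-value combinations within 20 kg:
- painting+necklace: weight 9+6=15, value 22+9=31
- painting: weight 9, value 22
- coin set: weight 18, value 18
- gold bar: weight 16, value 13
- necklace: weight 6, value 9
Best: $31.

$31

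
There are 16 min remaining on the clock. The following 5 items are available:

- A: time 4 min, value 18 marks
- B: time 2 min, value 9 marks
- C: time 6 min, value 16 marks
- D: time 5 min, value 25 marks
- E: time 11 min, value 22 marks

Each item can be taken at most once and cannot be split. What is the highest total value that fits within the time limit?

Check high-value combinations within 16 min:
- A+C+D: time 4+6+5=15, value 18+16+25=59
- A+B+D: time 4+2+5=11, value 18+9+25=52
- B+C+D: time 2+6+5=13, value 9+16+25=50
- D+E: time 5+11=16, value 25+22=47
- A+D: time 4+5=9, value 18+25=43
Best: 59 marks.

59 marks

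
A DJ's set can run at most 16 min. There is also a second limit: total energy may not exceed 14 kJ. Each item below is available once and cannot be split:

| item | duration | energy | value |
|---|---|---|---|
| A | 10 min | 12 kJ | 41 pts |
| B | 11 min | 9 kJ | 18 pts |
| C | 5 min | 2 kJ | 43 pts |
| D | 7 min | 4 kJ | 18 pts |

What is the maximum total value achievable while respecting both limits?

84 pts

Feasible sets respecting both limits:
- A+C: duration 15, energy 14, value 84
- B+C: duration 16, energy 11, value 61
- C+D: duration 12, energy 6, value 61
Best: 84 pts.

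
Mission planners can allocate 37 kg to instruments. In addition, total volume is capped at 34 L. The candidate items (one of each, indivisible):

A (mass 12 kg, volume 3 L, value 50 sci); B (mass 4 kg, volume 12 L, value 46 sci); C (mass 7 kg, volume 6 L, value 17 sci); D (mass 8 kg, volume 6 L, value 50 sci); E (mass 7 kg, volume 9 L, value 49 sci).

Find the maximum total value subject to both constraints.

Feasible sets respecting both limits:
- A+B+D+E: mass 31, volume 30, value 195
- A+C+D+E: mass 34, volume 24, value 166
- A+B+C+D: mass 31, volume 27, value 163
Best: 195 sci.

195 sci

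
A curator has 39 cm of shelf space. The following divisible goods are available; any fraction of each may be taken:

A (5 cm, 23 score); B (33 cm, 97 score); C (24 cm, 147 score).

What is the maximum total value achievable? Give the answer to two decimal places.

Take in order of value per unit:
- C (147/24 per unit): all 24 → value 147, running total 147.00
- A (23/5 per unit): all 5 → value 23, running total 170.00
- B (97/33 per unit): 10 of 33 → value 10×97/33 = 29.3939, running total 199.39
Total 199.39.

199.39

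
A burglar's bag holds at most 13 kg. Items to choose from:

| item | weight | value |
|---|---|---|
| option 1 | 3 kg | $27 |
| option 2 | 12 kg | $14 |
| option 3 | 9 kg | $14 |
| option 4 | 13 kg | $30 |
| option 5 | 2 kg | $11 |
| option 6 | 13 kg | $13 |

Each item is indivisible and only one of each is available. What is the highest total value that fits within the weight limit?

Check high-value combinations within 13 kg:
- option 1+option 3: weight 3+9=12, value 27+14=41
- option 1+option 5: weight 3+2=5, value 27+11=38
- option 4: weight 13, value 30
- option 1: weight 3, value 27
Best: $41.

$41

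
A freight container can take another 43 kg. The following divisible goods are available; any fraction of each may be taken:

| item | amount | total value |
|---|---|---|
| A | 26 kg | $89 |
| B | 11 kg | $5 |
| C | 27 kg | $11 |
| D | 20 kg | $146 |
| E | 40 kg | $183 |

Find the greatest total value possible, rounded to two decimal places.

Take in order of value per unit:
- D (146/20 per unit): all 20 → value 146, running total 146.00
- E (183/40 per unit): 23 of 40 → value 23×183/40 = 105.2250, running total 251.23
Total 251.23.

251.23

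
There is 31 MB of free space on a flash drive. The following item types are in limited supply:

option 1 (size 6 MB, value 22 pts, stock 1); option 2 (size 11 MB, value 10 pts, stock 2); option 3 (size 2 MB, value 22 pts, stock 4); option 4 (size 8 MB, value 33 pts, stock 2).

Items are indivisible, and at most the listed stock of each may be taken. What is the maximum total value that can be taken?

Top feasible selections:
- 1×option 1 + 4×option 3 + 2×option 4: size 30, value 176
- 4×option 3 + 2×option 4: size 24, value 154
Best: 176 pts.

176 pts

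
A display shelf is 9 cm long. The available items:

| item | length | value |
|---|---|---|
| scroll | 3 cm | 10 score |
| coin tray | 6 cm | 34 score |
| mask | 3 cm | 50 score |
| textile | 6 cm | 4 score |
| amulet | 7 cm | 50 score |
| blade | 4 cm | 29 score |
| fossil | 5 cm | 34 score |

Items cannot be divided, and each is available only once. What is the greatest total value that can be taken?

84 score

This is a 0/1 knapsack; check combinations near the capacity.
- mask+fossil: length 3+5=8, value 50+34=84
- coin tray+mask: length 6+3=9, value 34+50=84
- mask+blade: length 3+4=7, value 50+29=79
Best: 84 score.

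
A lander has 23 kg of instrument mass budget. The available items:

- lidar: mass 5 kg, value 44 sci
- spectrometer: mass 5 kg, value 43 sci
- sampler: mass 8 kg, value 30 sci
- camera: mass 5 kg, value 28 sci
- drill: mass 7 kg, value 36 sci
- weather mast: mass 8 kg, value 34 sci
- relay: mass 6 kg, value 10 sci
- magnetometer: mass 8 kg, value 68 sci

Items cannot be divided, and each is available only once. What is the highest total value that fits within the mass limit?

Check high-value combinations within 23 kg:
- lidar+spectrometer+camera+magnetometer: mass 5+5+5+8=23, value 44+43+28+68=183
- lidar+spectrometer+magnetometer: mass 5+5+8=18, value 44+43+68=155
- lidar+spectrometer+camera+drill: mass 5+5+5+7=22, value 44+43+28+36=151
- lidar+spectrometer+camera+weather mast: mass 5+5+5+8=23, value 44+43+28+34=149
Best: 183 sci.

183 sci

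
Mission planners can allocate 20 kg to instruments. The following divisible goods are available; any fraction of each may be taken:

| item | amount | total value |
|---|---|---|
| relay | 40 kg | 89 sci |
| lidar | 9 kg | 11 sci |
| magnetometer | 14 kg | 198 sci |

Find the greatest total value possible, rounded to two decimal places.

Take in order of value per unit:
- magnetometer (198/14 per unit): all 14 → value 198, running total 198.00
- relay (89/40 per unit): 6 of 40 → value 6×89/40 = 13.3500, running total 211.35
Total 211.35.

211.35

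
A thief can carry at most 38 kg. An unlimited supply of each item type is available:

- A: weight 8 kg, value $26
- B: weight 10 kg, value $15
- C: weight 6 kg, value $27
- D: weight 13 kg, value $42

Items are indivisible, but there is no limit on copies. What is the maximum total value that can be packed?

Best value-per-unit is C at 27/6, and filling with it alone uses weight 6×6=36. No mix of the others beats 6×27 = 162.

$162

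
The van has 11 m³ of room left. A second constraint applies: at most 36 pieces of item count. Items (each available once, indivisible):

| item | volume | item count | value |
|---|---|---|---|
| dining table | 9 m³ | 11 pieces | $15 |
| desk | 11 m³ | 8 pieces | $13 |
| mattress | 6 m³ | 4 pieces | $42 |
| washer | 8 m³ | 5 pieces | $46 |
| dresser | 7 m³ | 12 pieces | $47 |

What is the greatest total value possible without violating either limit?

Feasible sets respecting both limits:
- dresser: volume 7, item count 12, value 47
- washer: volume 8, item count 5, value 46
- mattress: volume 6, item count 4, value 42
Best: $47.

$47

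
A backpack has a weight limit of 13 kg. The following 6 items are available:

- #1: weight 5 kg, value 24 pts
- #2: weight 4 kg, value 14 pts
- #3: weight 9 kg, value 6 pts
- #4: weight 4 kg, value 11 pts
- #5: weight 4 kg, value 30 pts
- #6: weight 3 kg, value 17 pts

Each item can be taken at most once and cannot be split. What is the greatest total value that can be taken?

71 pts

Check high-value combinations within 13 kg:
- #1+#5+#6: weight 5+4+3=12, value 24+30+17=71
- #1+#2+#5: weight 5+4+4=13, value 24+14+30=68
- #1+#4+#5: weight 5+4+4=13, value 24+11+30=65
Best: 71 pts.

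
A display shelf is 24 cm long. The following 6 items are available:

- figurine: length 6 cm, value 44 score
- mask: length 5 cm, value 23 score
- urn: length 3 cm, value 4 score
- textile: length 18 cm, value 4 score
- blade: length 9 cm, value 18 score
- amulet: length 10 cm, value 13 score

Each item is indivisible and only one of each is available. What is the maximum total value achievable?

Check high-value combinations within 24 cm:
- figurine+mask+urn+blade: length 6+5+3+9=23, value 44+23+4+18=89
- figurine+mask+blade: length 6+5+9=20, value 44+23+18=85
- figurine+mask+urn+amulet: length 6+5+3+10=24, value 44+23+4+13=84
- figurine+mask+amulet: length 6+5+10=21, value 44+23+13=80
- figurine+mask+urn: length 6+5+3=14, value 44+23+4=71
Best: 89 score.

89 score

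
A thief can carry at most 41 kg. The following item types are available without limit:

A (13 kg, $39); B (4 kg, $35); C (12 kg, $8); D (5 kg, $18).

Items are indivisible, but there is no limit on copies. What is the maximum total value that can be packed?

$350

Best value-per-unit is B at 35/4, and filling with it alone uses weight 10×4=40. No mix of the others beats 10×35 = 350.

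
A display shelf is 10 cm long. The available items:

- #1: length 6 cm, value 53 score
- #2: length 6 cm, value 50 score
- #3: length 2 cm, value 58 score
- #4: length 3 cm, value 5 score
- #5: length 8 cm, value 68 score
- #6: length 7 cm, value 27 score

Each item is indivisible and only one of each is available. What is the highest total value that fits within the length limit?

Check high-value combinations within 10 cm:
- #3+#5: length 2+8=10, value 58+68=126
- #1+#3: length 6+2=8, value 53+58=111
- #2+#3: length 6+2=8, value 50+58=108
- #3+#6: length 2+7=9, value 58+27=85
- #5: length 8, value 68
Best: 126 score.

126 score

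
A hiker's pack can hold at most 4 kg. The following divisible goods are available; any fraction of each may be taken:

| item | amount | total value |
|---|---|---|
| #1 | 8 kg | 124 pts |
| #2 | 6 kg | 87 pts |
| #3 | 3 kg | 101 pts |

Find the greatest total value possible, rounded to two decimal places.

Take in order of value per unit:
- #3 (101/3 per unit): all 3 → value 101, running total 101.00
- #1 (124/8 per unit): 1 of 8 → value 1×124/8 = 15.5000, running total 116.50
Total 116.50.

116.50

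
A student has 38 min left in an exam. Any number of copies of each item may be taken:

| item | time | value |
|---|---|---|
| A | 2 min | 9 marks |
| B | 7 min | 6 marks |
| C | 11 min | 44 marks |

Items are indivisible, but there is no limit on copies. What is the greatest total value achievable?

171 marks

Best value-per-unit is A at 9/2, and filling with it alone uses time 19×2=38. No mix of the others beats 19×9 = 171.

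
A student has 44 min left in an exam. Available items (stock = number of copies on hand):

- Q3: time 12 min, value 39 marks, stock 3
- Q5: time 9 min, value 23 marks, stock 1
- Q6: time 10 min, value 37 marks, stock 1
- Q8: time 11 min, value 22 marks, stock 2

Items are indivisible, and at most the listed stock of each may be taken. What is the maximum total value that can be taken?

Top feasible selections:
- 2×Q3 + 1×Q5 + 1×Q6: time 43, value 138
- 2×Q3 + 1×Q5 + 1×Q8: time 44, value 123
Best: 138 marks.

138 marks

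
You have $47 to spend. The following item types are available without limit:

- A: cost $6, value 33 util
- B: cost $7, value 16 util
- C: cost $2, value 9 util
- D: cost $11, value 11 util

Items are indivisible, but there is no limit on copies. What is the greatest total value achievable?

249 util

Best value-per-unit is A at 33/6; filling with it alone gives 7×33 = 231.
Optimal mix: 7×A + 2×C → cost 46, value 249.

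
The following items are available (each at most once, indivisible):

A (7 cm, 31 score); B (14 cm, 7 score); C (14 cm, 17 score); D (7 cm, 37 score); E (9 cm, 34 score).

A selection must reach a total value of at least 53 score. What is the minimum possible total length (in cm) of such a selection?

14

Subsets with value ≥ 53, sorted by total length:
- A+D: length 14, value 68
- D+E: length 16, value 71
- A+E: length 16, value 65
- C+D: length 21, value 54
Minimum length: 14 cm.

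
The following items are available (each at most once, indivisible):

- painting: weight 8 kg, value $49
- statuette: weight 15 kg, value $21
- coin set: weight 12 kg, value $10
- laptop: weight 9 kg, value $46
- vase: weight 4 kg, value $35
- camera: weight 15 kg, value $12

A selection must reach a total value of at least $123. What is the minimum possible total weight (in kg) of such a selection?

Subsets with value ≥ 123, sorted by total weight:
- painting+laptop+vase: weight 21, value 130
- painting+coin set+laptop+vase: weight 33, value 140
- painting+statuette+laptop+vase: weight 36, value 151
Minimum weight: 21 kg.

21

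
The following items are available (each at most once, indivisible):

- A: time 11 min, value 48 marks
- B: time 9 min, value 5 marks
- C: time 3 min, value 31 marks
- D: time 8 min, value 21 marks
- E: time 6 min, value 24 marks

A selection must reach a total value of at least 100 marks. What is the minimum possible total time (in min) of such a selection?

20

Subsets with value ≥ 100, sorted by total time:
- A+C+E: time 20, value 103
- A+C+D: time 22, value 100
- A+C+D+E: time 28, value 124
- A+B+C+E: time 29, value 108
Minimum time: 20 min.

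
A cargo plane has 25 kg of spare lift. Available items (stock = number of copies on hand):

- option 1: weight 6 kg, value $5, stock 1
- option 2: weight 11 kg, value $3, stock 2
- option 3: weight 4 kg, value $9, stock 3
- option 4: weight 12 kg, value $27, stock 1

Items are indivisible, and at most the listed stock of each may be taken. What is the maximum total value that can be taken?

Best selections within weight 25 and stock limits:
- 3×option 3 + 1×option 4: weight 24, value 54
- 2×option 3 + 1×option 4: weight 20, value 45
Best: $54.

$54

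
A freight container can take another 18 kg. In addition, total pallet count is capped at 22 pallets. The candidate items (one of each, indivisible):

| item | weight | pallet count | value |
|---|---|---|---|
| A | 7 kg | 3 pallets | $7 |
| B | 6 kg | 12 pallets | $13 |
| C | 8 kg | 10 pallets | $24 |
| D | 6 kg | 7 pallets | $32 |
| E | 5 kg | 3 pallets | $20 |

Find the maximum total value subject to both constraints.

Feasible sets respecting both limits:
- B+D+E: weight 17, pallet count 22, value 65
- A+D+E: weight 18, pallet count 13, value 59
- C+D: weight 14, pallet count 17, value 56
- D+E: weight 11, pallet count 10, value 52
Best: $65.

$65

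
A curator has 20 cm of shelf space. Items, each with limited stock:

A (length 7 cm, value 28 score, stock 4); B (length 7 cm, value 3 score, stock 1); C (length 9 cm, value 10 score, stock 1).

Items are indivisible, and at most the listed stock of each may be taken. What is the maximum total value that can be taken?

56 score

Best selections within length 20 and stock limits:
- 2×A: length 14, value 56
- 1×A + 1×C: length 16, value 38
- 1×A + 1×B: length 14, value 31
Best: 56 score.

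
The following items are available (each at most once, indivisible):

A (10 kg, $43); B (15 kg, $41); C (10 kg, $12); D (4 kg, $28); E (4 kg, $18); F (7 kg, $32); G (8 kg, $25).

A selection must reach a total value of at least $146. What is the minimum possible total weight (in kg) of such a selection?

33

Subsets with value ≥ 146, sorted by total weight:
- A+D+E+F+G: weight 33, value 146
- A+B+D+E+F: weight 40, value 162
- A+B+D+E+G: weight 41, value 155
Minimum weight: 33 kg.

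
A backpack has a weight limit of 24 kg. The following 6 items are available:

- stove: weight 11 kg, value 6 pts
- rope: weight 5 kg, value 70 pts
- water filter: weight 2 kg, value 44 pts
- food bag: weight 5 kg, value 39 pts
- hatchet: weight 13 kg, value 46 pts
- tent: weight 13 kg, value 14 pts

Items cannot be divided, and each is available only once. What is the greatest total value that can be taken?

160 pts

Check high-value combinations within 24 kg:
- rope+water filter+hatchet: weight 5+2+13=20, value 70+44+46=160
- stove+rope+water filter+food bag: weight 11+5+2+5=23, value 6+70+44+39=159
- rope+food bag+hatchet: weight 5+5+13=23, value 70+39+46=155
- rope+water filter+food bag: weight 5+2+5=12, value 70+44+39=153
Best: 160 pts.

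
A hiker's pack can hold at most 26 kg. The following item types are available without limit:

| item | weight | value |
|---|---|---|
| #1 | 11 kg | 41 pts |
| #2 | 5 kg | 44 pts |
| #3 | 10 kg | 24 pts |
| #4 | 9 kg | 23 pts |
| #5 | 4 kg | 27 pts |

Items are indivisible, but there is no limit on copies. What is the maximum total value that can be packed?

Best value-per-unit is #2 at 44/5, and filling with it alone uses weight 5×5=25. No mix of the others beats 5×44 = 220.

220 pts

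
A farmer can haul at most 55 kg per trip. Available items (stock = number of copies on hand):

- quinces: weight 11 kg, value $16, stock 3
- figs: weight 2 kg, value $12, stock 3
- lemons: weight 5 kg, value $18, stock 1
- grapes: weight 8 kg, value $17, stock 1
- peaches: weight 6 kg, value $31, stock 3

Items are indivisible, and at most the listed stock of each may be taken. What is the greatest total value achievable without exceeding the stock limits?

Best selections within weight 55 and stock limits:
- 1×quinces + 3×figs + 1×lemons + 1×grapes + 3×peaches: weight 48, value 180
- 2×quinces + 3×figs + 1×lemons + 3×peaches: weight 51, value 179
Best: $180.

$180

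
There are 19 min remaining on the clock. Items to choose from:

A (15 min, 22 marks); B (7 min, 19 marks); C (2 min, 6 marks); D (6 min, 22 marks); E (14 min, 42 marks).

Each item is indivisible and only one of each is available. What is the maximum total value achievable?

Check high-value combinations within 19 min:
- C+E: time 2+14=16, value 6+42=48
- B+C+D: time 7+2+6=15, value 19+6+22=47
- E: time 14, value 42
- B+D: time 7+6=13, value 19+22=41
- C+D: time 2+6=8, value 6+22=28
Best: 48 marks.

48 marks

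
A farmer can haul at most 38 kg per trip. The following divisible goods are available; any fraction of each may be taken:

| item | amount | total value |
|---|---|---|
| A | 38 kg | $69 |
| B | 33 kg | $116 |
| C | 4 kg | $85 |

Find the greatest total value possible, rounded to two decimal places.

Take in order of value per unit:
- C (85/4 per unit): all 4 → value 85, running total 85.00
- B (116/33 per unit): all 33 → value 116, running total 201.00
- A (69/38 per unit): 1 of 38 → value 1×69/38 = 1.8158, running total 202.82
Total 202.82.

202.82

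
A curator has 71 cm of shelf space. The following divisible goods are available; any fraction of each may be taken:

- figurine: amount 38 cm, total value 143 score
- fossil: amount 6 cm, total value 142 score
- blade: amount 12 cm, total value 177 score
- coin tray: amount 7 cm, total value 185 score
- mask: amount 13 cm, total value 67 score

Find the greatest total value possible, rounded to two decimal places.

Take in order of value per unit:
- coin tray (185/7 per unit): all 7 → value 185, running total 185.00
- fossil (142/6 per unit): all 6 → value 142, running total 327.00
- blade (177/12 per unit): all 12 → value 177, running total 504.00
- mask (67/13 per unit): all 13 → value 67, running total 571.00
- figurine (143/38 per unit): 33 of 38 → value 33×143/38 = 124.1842, running total 695.18
Total 695.18.

695.18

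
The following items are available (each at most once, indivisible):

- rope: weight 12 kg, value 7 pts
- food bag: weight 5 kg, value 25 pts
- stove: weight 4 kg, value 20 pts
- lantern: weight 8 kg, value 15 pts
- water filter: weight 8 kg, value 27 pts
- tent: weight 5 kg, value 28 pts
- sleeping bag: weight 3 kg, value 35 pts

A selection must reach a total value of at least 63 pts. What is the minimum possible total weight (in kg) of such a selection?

8

Subsets with value ≥ 63, sorted by total weight:
- tent+sleeping bag: weight 8, value 63
- stove+tent+sleeping bag: weight 12, value 83
- food bag+stove+sleeping bag: weight 12, value 80
- food bag+tent+sleeping bag: weight 13, value 88
Minimum weight: 8 kg.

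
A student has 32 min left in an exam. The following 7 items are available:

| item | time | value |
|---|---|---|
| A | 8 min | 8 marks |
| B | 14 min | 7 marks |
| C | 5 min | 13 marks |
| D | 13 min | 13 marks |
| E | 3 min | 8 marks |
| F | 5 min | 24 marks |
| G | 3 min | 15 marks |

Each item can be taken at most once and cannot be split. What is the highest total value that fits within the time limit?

73 marks

Check high-value combinations within 32 min:
- C+D+E+F+G: time 5+13+3+5+3=29, value 13+13+8+24+15=73
- A+C+E+F+G: time 8+5+3+5+3=24, value 8+13+8+24+15=68
- A+D+E+F+G: time 8+13+3+5+3=32, value 8+13+8+24+15=68
- B+C+E+F+G: time 14+5+3+5+3=30, value 7+13+8+24+15=67
Best: 73 marks.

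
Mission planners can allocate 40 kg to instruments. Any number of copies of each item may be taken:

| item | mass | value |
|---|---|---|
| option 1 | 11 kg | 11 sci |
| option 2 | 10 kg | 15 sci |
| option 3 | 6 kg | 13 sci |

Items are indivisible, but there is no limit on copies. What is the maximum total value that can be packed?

Best value-per-unit is option 3 at 13/6; filling with it alone gives 6×13 = 78.
Optimal mix: 1×option 2 + 5×option 3 → mass 40, value 80.

80 sci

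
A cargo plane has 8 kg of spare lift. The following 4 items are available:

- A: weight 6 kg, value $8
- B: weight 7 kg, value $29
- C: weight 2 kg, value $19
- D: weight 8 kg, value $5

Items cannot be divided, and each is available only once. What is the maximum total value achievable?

$29

This is a 0/1 knapsack; check combinations near the capacity.
- B: weight 7, value 29
- A+C: weight 6+2=8, value 8+19=27
- C: weight 2, value 19
- A: weight 6, value 8
Best: $29.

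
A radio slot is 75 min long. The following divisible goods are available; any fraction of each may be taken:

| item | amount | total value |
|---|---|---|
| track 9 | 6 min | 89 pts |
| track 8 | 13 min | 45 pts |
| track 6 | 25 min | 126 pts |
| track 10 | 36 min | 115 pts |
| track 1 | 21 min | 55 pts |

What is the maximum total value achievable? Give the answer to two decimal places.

359.03

Take in order of value per unit:
- track 9 (89/6 per unit): all 6 → value 89, running total 89.00
- track 6 (126/25 per unit): all 25 → value 126, running total 215.00
- track 8 (45/13 per unit): all 13 → value 45, running total 260.00
- track 10 (115/36 per unit): 31 of 36 → value 31×115/36 = 99.0278, running total 359.03
Total 359.03.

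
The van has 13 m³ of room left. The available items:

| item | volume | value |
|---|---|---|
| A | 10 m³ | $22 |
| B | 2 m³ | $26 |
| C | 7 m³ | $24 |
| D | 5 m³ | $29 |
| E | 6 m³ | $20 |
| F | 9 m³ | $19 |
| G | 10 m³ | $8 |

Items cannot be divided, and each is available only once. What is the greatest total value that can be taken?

$75

Check high-value combinations within 13 m³:
- B+D+E: volume 2+5+6=13, value 26+29+20=75
- B+D: volume 2+5=7, value 26+29=55
- C+D: volume 7+5=12, value 24+29=53
- B+C: volume 2+7=9, value 26+24=50
- D+E: volume 5+6=11, value 29+20=49
Best: $75.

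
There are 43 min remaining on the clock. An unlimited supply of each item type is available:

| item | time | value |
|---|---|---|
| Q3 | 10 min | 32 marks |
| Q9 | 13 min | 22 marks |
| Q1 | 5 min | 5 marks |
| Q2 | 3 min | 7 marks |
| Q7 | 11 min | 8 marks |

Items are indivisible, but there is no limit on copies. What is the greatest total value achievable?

135 marks

Best value-per-unit is Q3 at 32/10; filling with it alone gives 4×32 = 128.
Optimal mix: 4×Q3 + 1×Q2 → time 43, value 135.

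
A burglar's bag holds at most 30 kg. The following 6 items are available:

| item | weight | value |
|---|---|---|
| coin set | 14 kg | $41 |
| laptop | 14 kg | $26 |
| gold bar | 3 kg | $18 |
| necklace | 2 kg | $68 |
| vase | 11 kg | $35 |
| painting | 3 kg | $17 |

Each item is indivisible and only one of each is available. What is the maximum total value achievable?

Check high-value combinations within 30 kg:
- coin set+gold bar+necklace+vase: weight 14+3+2+11=30, value 41+18+68+35=162
- coin set+necklace+vase+painting: weight 14+2+11+3=30, value 41+68+35+17=161
- laptop+gold bar+necklace+vase: weight 14+3+2+11=30, value 26+18+68+35=147
- laptop+necklace+vase+painting: weight 14+2+11+3=30, value 26+68+35+17=146
- coin set+gold bar+necklace+painting: weight 14+3+2+3=22, value 41+18+68+17=144
Best: $162.

$162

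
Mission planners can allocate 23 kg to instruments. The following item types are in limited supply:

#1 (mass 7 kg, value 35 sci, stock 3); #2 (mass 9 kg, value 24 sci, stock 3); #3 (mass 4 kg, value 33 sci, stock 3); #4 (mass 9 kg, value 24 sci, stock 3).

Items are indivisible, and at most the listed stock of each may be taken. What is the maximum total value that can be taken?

Top feasible selections:
- 2×#1 + 2×#3: mass 22, value 136
- 1×#1 + 3×#3: mass 19, value 134
Best: 136 sci.

136 sci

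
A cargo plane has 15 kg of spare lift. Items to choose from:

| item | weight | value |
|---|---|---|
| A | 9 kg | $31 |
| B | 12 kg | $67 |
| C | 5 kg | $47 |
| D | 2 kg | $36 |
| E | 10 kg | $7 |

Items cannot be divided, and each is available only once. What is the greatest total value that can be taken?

This is a 0/1 knapsack; check combinations near the capacity.
- B+D: weight 12+2=14, value 67+36=103
- C+D: weight 5+2=7, value 47+36=83
- A+C: weight 9+5=14, value 31+47=78
- A+D: weight 9+2=11, value 31+36=67
- B: weight 12, value 67
Best: $103.

$103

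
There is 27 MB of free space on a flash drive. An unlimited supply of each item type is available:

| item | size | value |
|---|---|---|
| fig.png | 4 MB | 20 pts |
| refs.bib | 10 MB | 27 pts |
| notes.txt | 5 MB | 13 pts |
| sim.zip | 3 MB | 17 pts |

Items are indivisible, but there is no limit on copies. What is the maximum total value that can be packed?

Best value-per-unit is sim.zip at 17/3, and filling with it alone uses size 9×3=27. No mix of the others beats 9×17 = 153.

153 pts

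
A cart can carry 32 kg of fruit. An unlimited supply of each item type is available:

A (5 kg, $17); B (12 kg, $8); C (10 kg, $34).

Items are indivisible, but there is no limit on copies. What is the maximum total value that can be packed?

$102

Best value-per-unit is A at 17/5, and filling with it alone uses weight 6×5=30. No mix of the others beats 6×17 = 102.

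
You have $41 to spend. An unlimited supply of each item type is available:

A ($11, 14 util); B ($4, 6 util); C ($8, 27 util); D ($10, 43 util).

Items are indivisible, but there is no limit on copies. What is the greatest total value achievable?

Best value-per-unit is D at 43/10, and filling with it alone uses cost 4×10=40. No mix of the others beats 4×43 = 172.

172 util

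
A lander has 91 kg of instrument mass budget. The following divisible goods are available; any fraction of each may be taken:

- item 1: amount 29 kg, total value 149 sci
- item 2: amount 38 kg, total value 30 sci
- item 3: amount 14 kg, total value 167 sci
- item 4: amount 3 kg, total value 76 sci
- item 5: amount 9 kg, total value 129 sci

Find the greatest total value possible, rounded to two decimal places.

Take in order of value per unit:
- item 4 (76/3 per unit): all 3 → value 76, running total 76.00
- item 5 (129/9 per unit): all 9 → value 129, running total 205.00
- item 3 (167/14 per unit): all 14 → value 167, running total 372.00
- item 1 (149/29 per unit): all 29 → value 149, running total 521.00
- item 2 (30/38 per unit): 36 of 38 → value 36×30/38 = 28.4211, running total 549.42
Total 549.42.

549.42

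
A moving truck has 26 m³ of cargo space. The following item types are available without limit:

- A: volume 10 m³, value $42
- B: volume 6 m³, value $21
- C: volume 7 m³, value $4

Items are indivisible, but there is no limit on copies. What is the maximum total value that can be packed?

Best value-per-unit is A at 42/10; filling with it alone gives 2×42 = 84.
Optimal mix: 2×A + 1×B → volume 26, value 105.

$105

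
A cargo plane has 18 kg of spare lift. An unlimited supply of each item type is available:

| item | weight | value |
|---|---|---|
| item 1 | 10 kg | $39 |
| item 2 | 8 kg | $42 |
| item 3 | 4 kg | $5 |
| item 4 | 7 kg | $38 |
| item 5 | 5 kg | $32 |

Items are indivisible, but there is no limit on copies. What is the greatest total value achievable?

Best value-per-unit is item 5 at 32/5; filling with it alone gives 3×32 = 96.
Optimal mix: 1×item 2 + 2×item 5 → weight 18, value 106.

$106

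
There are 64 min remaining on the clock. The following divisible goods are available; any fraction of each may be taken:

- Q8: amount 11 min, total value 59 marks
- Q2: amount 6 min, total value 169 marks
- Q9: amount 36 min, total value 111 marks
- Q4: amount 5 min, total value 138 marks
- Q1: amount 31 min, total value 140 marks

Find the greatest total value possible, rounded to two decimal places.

539.92

Take in order of value per unit:
- Q2 (169/6 per unit): all 6 → value 169, running total 169.00
- Q4 (138/5 per unit): all 5 → value 138, running total 307.00
- Q8 (59/11 per unit): all 11 → value 59, running total 366.00
- Q1 (140/31 per unit): all 31 → value 140, running total 506.00
- Q9 (111/36 per unit): 11 of 36 → value 11×111/36 = 33.9167, running total 539.92
Total 539.92.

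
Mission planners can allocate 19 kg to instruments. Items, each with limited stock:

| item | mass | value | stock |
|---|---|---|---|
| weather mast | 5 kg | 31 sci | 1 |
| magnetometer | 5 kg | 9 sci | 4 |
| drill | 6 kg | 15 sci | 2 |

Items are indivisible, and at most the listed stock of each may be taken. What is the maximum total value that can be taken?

Best selections within mass 19 and stock limits:
- 1×weather mast + 2×drill: mass 17, value 61
- 1×weather mast + 1×magnetometer + 1×drill: mass 16, value 55
- 1×weather mast + 2×magnetometer: mass 15, value 49
- 1×weather mast + 1×drill: mass 11, value 46
Best: 61 sci.

61 sci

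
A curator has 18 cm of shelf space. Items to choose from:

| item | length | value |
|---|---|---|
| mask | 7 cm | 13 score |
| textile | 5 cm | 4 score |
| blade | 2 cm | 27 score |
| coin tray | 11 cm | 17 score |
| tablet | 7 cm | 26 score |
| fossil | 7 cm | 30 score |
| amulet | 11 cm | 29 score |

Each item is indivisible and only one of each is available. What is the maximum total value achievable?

83 score

This is a 0/1 knapsack; check combinations near the capacity.
- blade+tablet+fossil: length 2+7+7=16, value 27+26+30=83
- mask+blade+fossil: length 7+2+7=16, value 13+27+30=70
- mask+blade+tablet: length 7+2+7=16, value 13+27+26=66
- textile+blade+fossil: length 5+2+7=14, value 4+27+30=61
- textile+blade+amulet: length 5+2+11=18, value 4+27+29=60
Best: 83 score.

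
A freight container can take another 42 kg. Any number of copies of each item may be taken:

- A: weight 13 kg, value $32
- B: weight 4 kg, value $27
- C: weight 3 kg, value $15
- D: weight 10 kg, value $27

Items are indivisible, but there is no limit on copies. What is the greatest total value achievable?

$273

Best value-per-unit is B at 27/4; filling with it alone gives 10×27 = 270.
Optimal mix: 9×B + 2×C → weight 42, value 273.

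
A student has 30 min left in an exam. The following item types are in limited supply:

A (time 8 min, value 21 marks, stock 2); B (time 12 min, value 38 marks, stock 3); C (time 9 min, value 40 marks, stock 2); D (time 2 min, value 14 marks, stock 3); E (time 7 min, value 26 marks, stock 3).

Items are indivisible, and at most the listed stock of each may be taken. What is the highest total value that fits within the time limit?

Top feasible selections:
- 1×C + 3×D + 2×E: time 29, value 134
- 2×C + 2×D + 1×E: time 29, value 134
- 1×A + 1×C + 3×D + 1×E: time 30, value 129
Best: 134 marks.

134 marks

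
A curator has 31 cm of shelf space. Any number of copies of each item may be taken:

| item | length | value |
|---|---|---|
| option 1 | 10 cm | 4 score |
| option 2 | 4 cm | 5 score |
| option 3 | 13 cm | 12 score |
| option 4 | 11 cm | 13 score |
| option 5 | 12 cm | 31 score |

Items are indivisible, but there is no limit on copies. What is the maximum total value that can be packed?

67 score

Best value-per-unit is option 5 at 31/12; filling with it alone gives 2×31 = 62.
Optimal mix: 1×option 2 + 2×option 5 → length 28, value 67.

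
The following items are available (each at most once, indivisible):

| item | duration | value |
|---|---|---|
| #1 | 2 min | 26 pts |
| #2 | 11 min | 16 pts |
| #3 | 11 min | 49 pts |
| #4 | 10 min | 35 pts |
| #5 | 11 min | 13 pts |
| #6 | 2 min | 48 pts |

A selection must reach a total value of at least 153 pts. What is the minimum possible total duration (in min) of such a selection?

25

Subsets with value ≥ 153, sorted by total duration:
- #1+#3+#4+#6: duration 25, value 158
- #1+#2+#3+#4+#6: duration 36, value 174
Minimum duration: 25 min.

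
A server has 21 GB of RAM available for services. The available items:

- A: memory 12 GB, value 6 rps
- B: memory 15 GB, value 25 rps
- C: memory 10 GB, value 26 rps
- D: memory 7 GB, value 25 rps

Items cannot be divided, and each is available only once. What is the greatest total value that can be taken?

Check high-value combinations within 21 GB:
- C+D: memory 10+7=17, value 26+25=51
- A+D: memory 12+7=19, value 6+25=31
- C: memory 10, value 26
Best: 51 rps.

51 rps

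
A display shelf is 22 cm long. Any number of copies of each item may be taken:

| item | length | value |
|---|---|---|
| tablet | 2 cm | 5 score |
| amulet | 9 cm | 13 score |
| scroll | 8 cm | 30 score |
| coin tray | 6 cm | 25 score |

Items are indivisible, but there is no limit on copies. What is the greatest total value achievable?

85 score

Best value-per-unit is coin tray at 25/6; filling with it alone gives 3×25 = 75.
Optimal mix: 2×tablet + 3×coin tray → length 22, value 85.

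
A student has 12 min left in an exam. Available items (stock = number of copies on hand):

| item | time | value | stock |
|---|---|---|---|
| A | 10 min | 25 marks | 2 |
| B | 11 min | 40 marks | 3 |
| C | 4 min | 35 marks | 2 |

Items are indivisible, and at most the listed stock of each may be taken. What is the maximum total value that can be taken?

70 marks

Top feasible selections:
- 2×C: time 8, value 70
- 1×B: time 11, value 40
- 1×C: time 4, value 35
- 1×A: time 10, value 25
Best: 70 marks.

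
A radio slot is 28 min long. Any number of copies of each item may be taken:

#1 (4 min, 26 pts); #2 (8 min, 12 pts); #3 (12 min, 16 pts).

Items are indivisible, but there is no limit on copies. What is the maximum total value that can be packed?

Best value-per-unit is #1 at 26/4, and filling with it alone uses duration 7×4=28. No mix of the others beats 7×26 = 182.

182 pts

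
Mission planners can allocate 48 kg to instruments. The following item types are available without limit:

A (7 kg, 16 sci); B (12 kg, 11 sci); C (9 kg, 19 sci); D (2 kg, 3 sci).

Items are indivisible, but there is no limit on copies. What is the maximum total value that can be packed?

Best value-per-unit is A at 16/7; filling with it alone gives 6×16 = 96.
Optimal mix: 6×A + 3×D → mass 48, value 105.

105 sci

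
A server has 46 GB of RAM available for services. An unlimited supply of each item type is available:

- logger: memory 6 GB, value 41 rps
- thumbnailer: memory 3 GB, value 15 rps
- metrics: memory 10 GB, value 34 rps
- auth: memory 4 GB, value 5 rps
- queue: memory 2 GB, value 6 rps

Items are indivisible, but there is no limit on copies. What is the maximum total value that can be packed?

302 rps

Best value-per-unit is logger at 41/6; filling with it alone gives 7×41 = 287.
Optimal mix: 7×logger + 1×thumbnailer → memory 45, value 302.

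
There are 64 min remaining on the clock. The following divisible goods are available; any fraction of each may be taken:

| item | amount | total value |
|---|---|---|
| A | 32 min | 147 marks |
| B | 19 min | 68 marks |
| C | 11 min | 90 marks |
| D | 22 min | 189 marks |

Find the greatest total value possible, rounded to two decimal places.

421.41

Take in order of value per unit:
- D (189/22 per unit): all 22 → value 189, running total 189.00
- C (90/11 per unit): all 11 → value 90, running total 279.00
- A (147/32 per unit): 31 of 32 → value 31×147/32 = 142.4063, running total 421.41
Total 421.41.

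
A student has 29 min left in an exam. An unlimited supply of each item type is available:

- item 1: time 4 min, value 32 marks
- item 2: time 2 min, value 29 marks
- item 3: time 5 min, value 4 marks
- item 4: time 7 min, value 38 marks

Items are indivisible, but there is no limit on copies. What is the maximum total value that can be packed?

406 marks

Best value-per-unit is item 2 at 29/2, and filling with it alone uses time 14×2=28. No mix of the others beats 14×29 = 406.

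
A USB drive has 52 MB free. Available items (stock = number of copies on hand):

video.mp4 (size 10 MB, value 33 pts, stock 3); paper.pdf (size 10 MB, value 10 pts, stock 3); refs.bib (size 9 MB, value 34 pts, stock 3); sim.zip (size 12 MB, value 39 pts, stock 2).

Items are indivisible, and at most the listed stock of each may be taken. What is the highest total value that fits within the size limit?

180 pts

Top feasible selections:
- 3×refs.bib + 2×sim.zip: size 51, value 180
- 1×video.mp4 + 2×refs.bib + 2×sim.zip: size 52, value 179
- 1×video.mp4 + 3×refs.bib + 1×sim.zip: size 49, value 174
- 2×video.mp4 + 2×refs.bib + 1×sim.zip: size 50, value 173
Best: 180 pts.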